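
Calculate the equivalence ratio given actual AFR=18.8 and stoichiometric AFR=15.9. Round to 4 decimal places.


phi = AFR_stoich / AFR_actual
phi = 15.9 / 18.8 = 0.8457


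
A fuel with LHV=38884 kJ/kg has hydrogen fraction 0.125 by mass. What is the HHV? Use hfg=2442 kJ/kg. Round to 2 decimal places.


HHV = LHV + hfg * 9 * H
Water addition = 2442 * 9 * 0.125 = 2747.250 kJ/kg
HHV = 38884 + 2747.250 = 41631.25 kJ/kg


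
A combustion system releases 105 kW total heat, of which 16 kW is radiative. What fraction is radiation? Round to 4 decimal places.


f_rad = Q_rad / Q_total
f_rad = 16 / 105 = 0.1524


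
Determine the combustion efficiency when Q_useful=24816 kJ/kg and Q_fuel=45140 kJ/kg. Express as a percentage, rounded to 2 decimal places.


Efficiency = (Q_useful / Q_fuel) * 100
Efficiency = (24816 / 45140) * 100
Efficiency = 0.5498 * 100 = 54.98%


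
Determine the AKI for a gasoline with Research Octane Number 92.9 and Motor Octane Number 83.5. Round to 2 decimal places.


AKI = (RON + MON) / 2
AKI = (92.9 + 83.5) / 2
AKI = 176.4 / 2 = 88.20


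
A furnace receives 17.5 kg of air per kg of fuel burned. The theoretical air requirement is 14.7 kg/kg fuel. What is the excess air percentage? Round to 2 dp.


Excess air = actual - stoichiometric = 17.5 - 14.7 = 2.80 kg/kg fuel
Excess air % = (excess / stoich) * 100 = (2.80 / 14.7) * 100 = 19.05%


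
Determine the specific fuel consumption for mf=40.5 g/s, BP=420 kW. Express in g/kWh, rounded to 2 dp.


SFC = (mf / BP) * 3600
Rate = 40.5 / 420 = 0.096429 g/(s*kW)
SFC = 0.096429 * 3600 = 347.14 g/kWh


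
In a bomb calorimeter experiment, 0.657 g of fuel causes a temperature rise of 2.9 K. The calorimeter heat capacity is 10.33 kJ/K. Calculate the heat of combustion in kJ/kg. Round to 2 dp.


Hc = C_cal * delta_T / m_fuel
Q_released = 10.33 * 2.9 = 29.9570 kJ
m_fuel = 0.657 g = 0.657/1000 kg = 0.000657 kg
Hc = 29.9570 / 0.000657 = 45596.65 kJ/kg


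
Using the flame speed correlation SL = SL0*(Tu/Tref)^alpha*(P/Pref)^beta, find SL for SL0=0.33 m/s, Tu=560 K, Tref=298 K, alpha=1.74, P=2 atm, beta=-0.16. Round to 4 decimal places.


SL = SL0 * (Tu/Tref)^alpha * (P/Pref)^beta
T ratio = 560/298 = 1.87919463
(T ratio)^alpha = 1.87919463^1.74 = 2.997166
(P/Pref)^beta = 2^(-0.16) = 0.895025
SL = 0.33 * 2.997166 * 0.895025 = 0.8852 m/s


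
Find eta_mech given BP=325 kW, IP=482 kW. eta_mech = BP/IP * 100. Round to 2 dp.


eta_mech = (BP / IP) * 100
Ratio = 325 / 482 = 0.6743
eta_mech = 0.6743 * 100 = 67.43%


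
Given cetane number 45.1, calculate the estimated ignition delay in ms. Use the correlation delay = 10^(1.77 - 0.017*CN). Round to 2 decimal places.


delay = 10^(1.77 - 0.017*CN)
Exponent = 1.77 - 0.017*45.1 = 1.0033
delay = 10^1.0033 = 10.08 ms


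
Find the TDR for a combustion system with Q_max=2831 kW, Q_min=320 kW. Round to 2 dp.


TDR = Q_max / Q_min
TDR = 2831 / 320 = 8.85


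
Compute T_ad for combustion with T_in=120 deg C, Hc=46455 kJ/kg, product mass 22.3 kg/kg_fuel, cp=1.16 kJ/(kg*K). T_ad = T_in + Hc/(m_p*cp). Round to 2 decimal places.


T_ad = T_in + Hc / (m_p * cp)
Denominator = 22.3 * 1.16 = 25.8680
Temperature rise = 46455 / 25.8680 = 1795.85 K
T_ad = 120 + 1795.85 = 1915.85 deg C


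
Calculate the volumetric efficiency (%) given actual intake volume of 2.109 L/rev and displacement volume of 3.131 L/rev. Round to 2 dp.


eta_v = (V_actual / V_disp) * 100
Ratio = 2.109 / 3.131 = 0.6736
eta_v = 0.6736 * 100 = 67.36%


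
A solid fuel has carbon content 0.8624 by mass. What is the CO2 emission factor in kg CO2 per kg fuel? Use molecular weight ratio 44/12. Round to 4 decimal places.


EF = C_frac * (M_CO2 / M_C)
EF = 0.8624 * (44/12)
EF = 0.8624 * 3.666667 = 3.1621 kg_CO2/kg_fuel


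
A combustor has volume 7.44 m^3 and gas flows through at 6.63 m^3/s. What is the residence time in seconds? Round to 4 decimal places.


tau = V / Q_flow
tau = 7.44 / 6.63 = 1.1222 s


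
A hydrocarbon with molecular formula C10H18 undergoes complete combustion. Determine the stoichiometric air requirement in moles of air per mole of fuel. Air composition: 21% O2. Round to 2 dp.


Balanced combustion: C10H18 + 14.5 O2 -> 10 CO2 + 9 H2O
O2 needed = C + H/4 = 10 + 18/4 = 14.50 moles
Air moles = O2 / 0.21 = 14.50 / 0.21 = 69.05 moles air


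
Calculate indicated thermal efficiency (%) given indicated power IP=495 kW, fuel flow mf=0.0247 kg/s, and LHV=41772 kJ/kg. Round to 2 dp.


eta_ith = (IP / (mf * LHV)) * 100
Denominator = 0.0247 * 41772 = 1031.7684 kW
eta_ith = (495 / 1031.7684) * 100 = 47.98%


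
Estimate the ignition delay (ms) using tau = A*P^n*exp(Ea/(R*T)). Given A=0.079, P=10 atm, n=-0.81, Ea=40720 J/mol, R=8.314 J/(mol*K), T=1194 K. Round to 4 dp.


tau = A * P^n * exp(Ea/(R*T))
P^n = 10^(-0.81) = 0.15488166
Ea/(R*T) = 40720/(8.314*1194) = 4.101979
exp(Ea/(R*T)) = 60.459813
tau = 0.079 * 0.15488166 * 60.459813 = 0.7398 ms


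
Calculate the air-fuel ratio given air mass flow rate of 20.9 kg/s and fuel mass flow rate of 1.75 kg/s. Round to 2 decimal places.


AFR = m_air / m_fuel
AFR = 20.9 / 1.75 = 11.94


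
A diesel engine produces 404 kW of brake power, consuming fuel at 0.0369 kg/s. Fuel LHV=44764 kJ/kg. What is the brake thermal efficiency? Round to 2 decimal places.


eta_BTE = (BP / (mf * LHV)) * 100
Denominator = 0.0369 * 44764 = 1651.7916 kW
eta_BTE = (404 / 1651.7916) * 100 = 24.46%


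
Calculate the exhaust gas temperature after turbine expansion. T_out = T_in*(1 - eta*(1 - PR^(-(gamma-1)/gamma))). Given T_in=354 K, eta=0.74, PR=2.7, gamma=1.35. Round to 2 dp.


T_out = T_in * (1 - eta * (1 - PR^(-(gamma-1)/gamma)))
Exponent = -(1.35-1)/1.35 = -0.25925926
PR^exp = 2.7^(-0.25925926) = 0.77297411
Factor = 1 - 0.74*(1 - 0.77297411) = 0.83200084
T_out = 354 * 0.83200084 = 294.53 K


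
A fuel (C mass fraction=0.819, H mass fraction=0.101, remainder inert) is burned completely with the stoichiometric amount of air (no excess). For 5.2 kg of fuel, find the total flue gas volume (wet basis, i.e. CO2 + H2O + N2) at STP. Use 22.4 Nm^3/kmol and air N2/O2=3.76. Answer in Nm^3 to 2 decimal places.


Per kg fuel: CO2 = (C/12 kmol)*22.4 = (0.819/12)*22.4 = 1.52880 Nm^3
Per kg fuel: H2O = (H/2 kmol)*22.4 = (0.101/2)*22.4 = 1.13120 Nm^3
O2 needed per kg fuel = C/12 + H/4 = 0.819/12 + 0.101/4 = 0.09350000 kmol
Per kg fuel: N2 = O2*3.76*22.4 = 0.09350000*3.76*22.4 = 7.87494 Nm^3
Total per kg = 1.52880 + 1.13120 + 7.87494 = 10.53494 Nm^3
Total = 10.53494 * 5.2 = 54.78 Nm^3


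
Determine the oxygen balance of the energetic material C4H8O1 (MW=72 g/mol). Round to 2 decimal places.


OB = -1600 * (2C + H/2 - O) / MW
Inner = 2*4 + 8/2 - 1 = 11.00
OB = -1600 * 11.00 / 72 = -244.44%


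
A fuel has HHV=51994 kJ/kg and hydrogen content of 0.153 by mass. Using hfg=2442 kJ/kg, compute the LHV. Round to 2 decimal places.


LHV = HHV - hfg * 9 * H
Water correction = 2442 * 9 * 0.153 = 3362.634 kJ/kg
LHV = 51994 - 3362.634 = 48631.37 kJ/kg


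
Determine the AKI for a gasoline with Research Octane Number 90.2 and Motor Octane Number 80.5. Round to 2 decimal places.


AKI = (RON + MON) / 2
AKI = (90.2 + 80.5) / 2
AKI = 170.7 / 2 = 85.35


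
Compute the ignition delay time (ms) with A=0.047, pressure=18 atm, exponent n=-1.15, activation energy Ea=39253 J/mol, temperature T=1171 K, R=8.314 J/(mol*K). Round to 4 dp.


tau = A * P^n * exp(Ea/(R*T))
P^n = 18^(-1.15) = 0.03601112
Ea/(R*T) = 39253/(8.314*1171) = 4.031865
exp(Ea/(R*T)) = 56.365913
tau = 0.047 * 0.03601112 * 56.365913 = 0.0954 ms


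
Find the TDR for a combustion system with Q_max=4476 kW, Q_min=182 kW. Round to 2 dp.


TDR = Q_max / Q_min
TDR = 4476 / 182 = 24.59


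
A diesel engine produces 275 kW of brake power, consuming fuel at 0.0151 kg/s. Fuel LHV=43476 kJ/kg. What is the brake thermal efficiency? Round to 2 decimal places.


eta_BTE = (BP / (mf * LHV)) * 100
Denominator = 0.0151 * 43476 = 656.4876 kW
eta_BTE = (275 / 656.4876) * 100 = 41.89%


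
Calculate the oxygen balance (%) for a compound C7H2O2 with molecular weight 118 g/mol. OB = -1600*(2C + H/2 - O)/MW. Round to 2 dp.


OB = -1600 * (2C + H/2 - O) / MW
Inner = 2*7 + 2/2 - 2 = 13.00
OB = -1600 * 13.00 / 118 = -176.27%


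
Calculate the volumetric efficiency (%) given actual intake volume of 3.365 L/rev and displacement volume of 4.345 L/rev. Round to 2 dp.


eta_v = (V_actual / V_disp) * 100
Ratio = 3.365 / 4.345 = 0.7745
eta_v = 0.7745 * 100 = 77.45%


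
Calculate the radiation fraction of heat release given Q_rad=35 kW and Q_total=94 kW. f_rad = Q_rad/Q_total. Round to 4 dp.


f_rad = Q_rad / Q_total
f_rad = 35 / 94 = 0.3723


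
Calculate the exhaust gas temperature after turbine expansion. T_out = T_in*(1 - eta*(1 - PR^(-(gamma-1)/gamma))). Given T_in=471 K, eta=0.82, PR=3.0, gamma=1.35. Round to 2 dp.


T_out = T_in * (1 - eta * (1 - PR^(-(gamma-1)/gamma)))
Exponent = -(1.35-1)/1.35 = -0.25925926
PR^exp = 3.0^(-0.25925926) = 0.75214556
Factor = 1 - 0.82*(1 - 0.75214556) = 0.79675936
T_out = 471 * 0.79675936 = 375.27 K


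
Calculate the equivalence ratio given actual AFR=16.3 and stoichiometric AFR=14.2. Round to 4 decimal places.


phi = AFR_stoich / AFR_actual
phi = 14.2 / 16.3 = 0.8712


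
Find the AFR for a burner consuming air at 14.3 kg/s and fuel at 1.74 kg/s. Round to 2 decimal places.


AFR = m_air / m_fuel
AFR = 14.3 / 1.74 = 8.22


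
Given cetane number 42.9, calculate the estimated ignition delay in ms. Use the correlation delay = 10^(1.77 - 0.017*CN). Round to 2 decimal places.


delay = 10^(1.77 - 0.017*CN)
Exponent = 1.77 - 0.017*42.9 = 1.0407
delay = 10^1.0407 = 10.98 ms


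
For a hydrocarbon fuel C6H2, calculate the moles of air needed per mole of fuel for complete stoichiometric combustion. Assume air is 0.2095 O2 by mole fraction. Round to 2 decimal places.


Balanced combustion: C6H2 + 6.5 O2 -> 6 CO2 + 1 H2O
O2 needed = C + H/4 = 6 + 2/4 = 6.50 moles
Air moles = O2 / 0.2095 = 6.50 / 0.2095 = 31.03 moles air


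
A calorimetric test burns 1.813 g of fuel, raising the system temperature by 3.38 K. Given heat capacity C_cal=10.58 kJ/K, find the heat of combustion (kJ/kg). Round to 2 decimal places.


Hc = C_cal * delta_T / m_fuel
Q_released = 10.58 * 3.38 = 35.7604 kJ
m_fuel = 1.813 g = 1.813/1000 kg = 0.001813 kg
Hc = 35.7604 / 0.001813 = 19724.43 kJ/kg


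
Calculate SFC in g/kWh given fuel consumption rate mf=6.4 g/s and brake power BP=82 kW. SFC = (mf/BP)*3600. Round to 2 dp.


SFC = (mf / BP) * 3600
Rate = 6.4 / 82 = 0.078049 g/(s*kW)
SFC = 0.078049 * 3600 = 280.98 g/kWh


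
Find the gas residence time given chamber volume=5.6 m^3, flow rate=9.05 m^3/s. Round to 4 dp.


tau = V / Q_flow
tau = 5.6 / 9.05 = 0.6188 s


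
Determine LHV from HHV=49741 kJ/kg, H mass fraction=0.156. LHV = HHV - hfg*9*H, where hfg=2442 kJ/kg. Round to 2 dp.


LHV = HHV - hfg * 9 * H
Water correction = 2442 * 9 * 0.156 = 3428.568 kJ/kg
LHV = 49741 - 3428.568 = 46312.43 kJ/kg


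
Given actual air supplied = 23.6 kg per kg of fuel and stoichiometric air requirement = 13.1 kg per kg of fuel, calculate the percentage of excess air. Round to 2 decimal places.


Excess air = actual - stoichiometric = 23.6 - 13.1 = 10.50 kg/kg fuel
Excess air % = (excess / stoich) * 100 = (10.50 / 13.1) * 100 = 80.15%


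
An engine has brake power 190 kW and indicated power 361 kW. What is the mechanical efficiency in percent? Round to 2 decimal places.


eta_mech = (BP / IP) * 100
Ratio = 190 / 361 = 0.5263
eta_mech = 0.5263 * 100 = 52.63%


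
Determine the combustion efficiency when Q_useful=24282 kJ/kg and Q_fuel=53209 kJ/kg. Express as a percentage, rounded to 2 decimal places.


Efficiency = (Q_useful / Q_fuel) * 100
Efficiency = (24282 / 53209) * 100
Efficiency = 0.4564 * 100 = 45.64%


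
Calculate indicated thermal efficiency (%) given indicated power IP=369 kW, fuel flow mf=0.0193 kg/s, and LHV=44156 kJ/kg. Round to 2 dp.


eta_ith = (IP / (mf * LHV)) * 100
Denominator = 0.0193 * 44156 = 852.2108 kW
eta_ith = (369 / 852.2108) * 100 = 43.30%


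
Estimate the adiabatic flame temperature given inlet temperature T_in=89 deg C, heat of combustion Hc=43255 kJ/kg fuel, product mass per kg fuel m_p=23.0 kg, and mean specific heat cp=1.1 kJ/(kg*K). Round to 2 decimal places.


T_ad = T_in + Hc / (m_p * cp)
Denominator = 23.0 * 1.1 = 25.3000
Temperature rise = 43255 / 25.3000 = 1709.68 K
T_ad = 89 + 1709.68 = 1798.68 deg C


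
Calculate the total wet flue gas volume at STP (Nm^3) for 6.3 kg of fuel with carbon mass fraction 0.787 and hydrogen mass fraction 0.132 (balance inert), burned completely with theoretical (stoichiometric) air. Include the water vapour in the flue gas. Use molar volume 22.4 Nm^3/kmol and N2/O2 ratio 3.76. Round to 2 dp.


Per kg fuel: CO2 = (C/12 kmol)*22.4 = (0.787/12)*22.4 = 1.46907 Nm^3
Per kg fuel: H2O = (H/2 kmol)*22.4 = (0.132/2)*22.4 = 1.47840 Nm^3
O2 needed per kg fuel = C/12 + H/4 = 0.787/12 + 0.132/4 = 0.09858333 kmol
Per kg fuel: N2 = O2*3.76*22.4 = 0.09858333*3.76*22.4 = 8.30308 Nm^3
Total per kg = 1.46907 + 1.47840 + 8.30308 = 11.25055 Nm^3
Total = 11.25055 * 6.3 = 70.88 Nm^3


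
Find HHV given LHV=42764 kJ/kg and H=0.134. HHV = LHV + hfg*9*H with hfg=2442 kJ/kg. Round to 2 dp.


HHV = LHV + hfg * 9 * H
Water addition = 2442 * 9 * 0.134 = 2945.052 kJ/kg
HHV = 42764 + 2945.052 = 45709.05 kJ/kg


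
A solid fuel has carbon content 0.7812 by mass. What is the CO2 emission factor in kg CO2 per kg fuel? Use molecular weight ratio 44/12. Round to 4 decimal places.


EF = C_frac * (M_CO2 / M_C)
EF = 0.7812 * (44/12)
EF = 0.7812 * 3.666667 = 2.8644 kg_CO2/kg_fuel


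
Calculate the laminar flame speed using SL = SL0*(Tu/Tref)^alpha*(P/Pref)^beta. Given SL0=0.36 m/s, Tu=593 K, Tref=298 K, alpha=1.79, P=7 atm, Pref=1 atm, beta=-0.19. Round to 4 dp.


SL = SL0 * (Tu/Tref)^alpha * (P/Pref)^beta
T ratio = 593/298 = 1.98993289
(T ratio)^alpha = 1.98993289^1.79 = 3.427053
(P/Pref)^beta = 7^(-0.19) = 0.690926
SL = 0.36 * 3.427053 * 0.690926 = 0.8524 m/s


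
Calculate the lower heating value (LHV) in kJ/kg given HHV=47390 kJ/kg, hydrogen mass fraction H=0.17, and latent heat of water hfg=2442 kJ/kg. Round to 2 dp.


LHV = HHV - hfg * 9 * H
Water correction = 2442 * 9 * 0.17 = 3736.260 kJ/kg
LHV = 47390 - 3736.260 = 43653.74 kJ/kg


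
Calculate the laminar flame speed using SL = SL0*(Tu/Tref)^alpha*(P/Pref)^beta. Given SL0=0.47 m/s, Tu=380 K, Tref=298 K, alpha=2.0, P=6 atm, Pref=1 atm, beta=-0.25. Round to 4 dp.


SL = SL0 * (Tu/Tref)^alpha * (P/Pref)^beta
T ratio = 380/298 = 1.27516779
(T ratio)^alpha = 1.27516779^2.0 = 1.626053
(P/Pref)^beta = 6^(-0.25) = 0.638943
SL = 0.47 * 1.626053 * 0.638943 = 0.4883 m/s


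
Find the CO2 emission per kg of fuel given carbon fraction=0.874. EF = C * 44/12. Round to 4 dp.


EF = C_frac * (M_CO2 / M_C)
EF = 0.874 * (44/12)
EF = 0.874 * 3.666667 = 3.2047 kg_CO2/kg_fuel


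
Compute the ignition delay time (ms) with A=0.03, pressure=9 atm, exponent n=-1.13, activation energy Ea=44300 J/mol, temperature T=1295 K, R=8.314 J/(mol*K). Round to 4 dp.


tau = A * P^n * exp(Ea/(R*T))
P^n = 9^(-1.13) = 0.08350375
Ea/(R*T) = 44300/(8.314*1295) = 4.114565
exp(Ea/(R*T)) = 61.225581
tau = 0.03 * 0.08350375 * 61.225581 = 0.1534 ms


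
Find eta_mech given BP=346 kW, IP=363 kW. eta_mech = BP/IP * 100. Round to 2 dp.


eta_mech = (BP / IP) * 100
Ratio = 346 / 363 = 0.9532
eta_mech = 0.9532 * 100 = 95.32%


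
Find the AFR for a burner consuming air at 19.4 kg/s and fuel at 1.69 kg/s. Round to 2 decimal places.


AFR = m_air / m_fuel
AFR = 19.4 / 1.69 = 11.48


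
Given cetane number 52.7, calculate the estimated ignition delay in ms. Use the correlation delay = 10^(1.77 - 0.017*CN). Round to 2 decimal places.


delay = 10^(1.77 - 0.017*CN)
Exponent = 1.77 - 0.017*52.7 = 0.8741
delay = 10^0.8741 = 7.48 ms


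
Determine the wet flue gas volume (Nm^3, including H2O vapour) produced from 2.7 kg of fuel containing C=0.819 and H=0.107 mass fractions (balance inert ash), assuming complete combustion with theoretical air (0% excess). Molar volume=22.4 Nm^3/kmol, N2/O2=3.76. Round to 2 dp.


Per kg fuel: CO2 = (C/12 kmol)*22.4 = (0.819/12)*22.4 = 1.52880 Nm^3
Per kg fuel: H2O = (H/2 kmol)*22.4 = (0.107/2)*22.4 = 1.19840 Nm^3
O2 needed per kg fuel = C/12 + H/4 = 0.819/12 + 0.107/4 = 0.09500000 kmol
Per kg fuel: N2 = O2*3.76*22.4 = 0.09500000*3.76*22.4 = 8.00128 Nm^3
Total per kg = 1.52880 + 1.19840 + 8.00128 = 10.72848 Nm^3
Total = 10.72848 * 2.7 = 28.97 Nm^3


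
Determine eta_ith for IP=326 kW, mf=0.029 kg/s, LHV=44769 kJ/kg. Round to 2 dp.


eta_ith = (IP / (mf * LHV)) * 100
Denominator = 0.029 * 44769 = 1298.3010 kW
eta_ith = (326 / 1298.3010) * 100 = 25.11%


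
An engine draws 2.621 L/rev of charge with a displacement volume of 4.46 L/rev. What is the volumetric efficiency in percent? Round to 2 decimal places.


eta_v = (V_actual / V_disp) * 100
Ratio = 2.621 / 4.46 = 0.5877
eta_v = 0.5877 * 100 = 58.77%


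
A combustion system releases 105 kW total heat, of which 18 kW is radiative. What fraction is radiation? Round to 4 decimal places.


f_rad = Q_rad / Q_total
f_rad = 18 / 105 = 0.1714


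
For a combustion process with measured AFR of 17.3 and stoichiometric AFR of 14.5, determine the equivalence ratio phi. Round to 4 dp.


phi = AFR_stoich / AFR_actual
phi = 14.5 / 17.3 = 0.8382


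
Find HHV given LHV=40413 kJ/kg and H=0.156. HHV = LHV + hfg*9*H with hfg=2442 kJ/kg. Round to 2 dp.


HHV = LHV + hfg * 9 * H
Water addition = 2442 * 9 * 0.156 = 3428.568 kJ/kg
HHV = 40413 + 3428.568 = 43841.57 kJ/kg


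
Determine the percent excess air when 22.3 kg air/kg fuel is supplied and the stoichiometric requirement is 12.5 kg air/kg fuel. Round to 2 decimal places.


Excess air = actual - stoichiometric = 22.3 - 12.5 = 9.80 kg/kg fuel
Excess air % = (excess / stoich) * 100 = (9.80 / 12.5) * 100 = 78.40%


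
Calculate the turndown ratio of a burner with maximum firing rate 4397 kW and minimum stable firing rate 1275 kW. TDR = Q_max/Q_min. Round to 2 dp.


TDR = Q_max / Q_min
TDR = 4397 / 1275 = 3.45


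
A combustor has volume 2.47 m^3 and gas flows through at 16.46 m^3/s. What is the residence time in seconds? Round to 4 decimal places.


tau = V / Q_flow
tau = 2.47 / 16.46 = 0.1501 s


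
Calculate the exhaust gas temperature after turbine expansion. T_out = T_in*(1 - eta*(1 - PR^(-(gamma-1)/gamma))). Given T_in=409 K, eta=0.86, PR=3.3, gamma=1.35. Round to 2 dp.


T_out = T_in * (1 - eta * (1 - PR^(-(gamma-1)/gamma)))
Exponent = -(1.35-1)/1.35 = -0.25925926
PR^exp = 3.3^(-0.25925926) = 0.73378775
Factor = 1 - 0.86*(1 - 0.73378775) = 0.77105747
T_out = 409 * 0.77105747 = 315.36 K


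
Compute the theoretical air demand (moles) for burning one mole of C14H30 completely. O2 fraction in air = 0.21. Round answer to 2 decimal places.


Balanced combustion: C14H30 + 21.5 O2 -> 14 CO2 + 15 H2O
O2 needed = C + H/4 = 14 + 30/4 = 21.50 moles
Air moles = O2 / 0.21 = 21.50 / 0.21 = 102.38 moles air


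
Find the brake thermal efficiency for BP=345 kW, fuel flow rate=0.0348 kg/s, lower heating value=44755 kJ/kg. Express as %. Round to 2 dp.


eta_BTE = (BP / (mf * LHV)) * 100
Denominator = 0.0348 * 44755 = 1557.4740 kW
eta_BTE = (345 / 1557.4740) * 100 = 22.15%


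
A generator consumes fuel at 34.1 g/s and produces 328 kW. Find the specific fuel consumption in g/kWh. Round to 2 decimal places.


SFC = (mf / BP) * 3600
Rate = 34.1 / 328 = 0.103963 g/(s*kW)
SFC = 0.103963 * 3600 = 374.27 g/kWh


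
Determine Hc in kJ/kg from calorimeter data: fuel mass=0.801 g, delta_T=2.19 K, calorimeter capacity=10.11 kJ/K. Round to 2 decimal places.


Hc = C_cal * delta_T / m_fuel
Q_released = 10.11 * 2.19 = 22.1409 kJ
m_fuel = 0.801 g = 0.801/1000 kg = 0.000801 kg
Hc = 22.1409 / 0.000801 = 27641.57 kJ/kg


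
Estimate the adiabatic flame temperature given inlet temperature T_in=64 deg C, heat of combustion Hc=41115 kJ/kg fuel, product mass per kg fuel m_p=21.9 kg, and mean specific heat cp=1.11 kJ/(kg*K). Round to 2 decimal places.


T_ad = T_in + Hc / (m_p * cp)
Denominator = 21.9 * 1.11 = 24.3090
Temperature rise = 41115 / 24.3090 = 1691.35 K
T_ad = 64 + 1691.35 = 1755.35 deg C


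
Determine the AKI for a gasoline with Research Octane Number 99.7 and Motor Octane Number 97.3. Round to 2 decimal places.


AKI = (RON + MON) / 2
AKI = (99.7 + 97.3) / 2
AKI = 197.0 / 2 = 98.50


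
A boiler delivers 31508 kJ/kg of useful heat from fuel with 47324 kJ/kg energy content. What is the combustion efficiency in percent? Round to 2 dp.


Efficiency = (Q_useful / Q_fuel) * 100
Efficiency = (31508 / 47324) * 100
Efficiency = 0.6658 * 100 = 66.58%


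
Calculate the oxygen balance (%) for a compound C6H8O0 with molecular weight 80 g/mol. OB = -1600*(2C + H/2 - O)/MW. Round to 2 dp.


OB = -1600 * (2C + H/2 - O) / MW
Inner = 2*6 + 8/2 - 0 = 16.00
OB = -1600 * 16.00 / 80 = -320.00%


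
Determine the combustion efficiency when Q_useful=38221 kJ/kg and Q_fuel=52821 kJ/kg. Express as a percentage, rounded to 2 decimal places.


Efficiency = (Q_useful / Q_fuel) * 100
Efficiency = (38221 / 52821) * 100
Efficiency = 0.7236 * 100 = 72.36%


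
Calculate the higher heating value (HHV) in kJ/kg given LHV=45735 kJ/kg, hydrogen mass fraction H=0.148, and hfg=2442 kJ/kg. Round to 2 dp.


HHV = LHV + hfg * 9 * H
Water addition = 2442 * 9 * 0.148 = 3252.744 kJ/kg
HHV = 45735 + 3252.744 = 48987.74 kJ/kg


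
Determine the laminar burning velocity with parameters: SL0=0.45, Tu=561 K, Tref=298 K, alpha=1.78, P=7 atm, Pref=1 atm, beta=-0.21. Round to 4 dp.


SL = SL0 * (Tu/Tref)^alpha * (P/Pref)^beta
T ratio = 561/298 = 1.88255034
(T ratio)^alpha = 1.88255034^1.78 = 3.083535
(P/Pref)^beta = 7^(-0.21) = 0.664553
SL = 0.45 * 3.083535 * 0.664553 = 0.9221 m/s


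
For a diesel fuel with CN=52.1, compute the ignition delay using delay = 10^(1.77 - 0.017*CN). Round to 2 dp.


delay = 10^(1.77 - 0.017*CN)
Exponent = 1.77 - 0.017*52.1 = 0.8843
delay = 10^0.8843 = 7.66 ms


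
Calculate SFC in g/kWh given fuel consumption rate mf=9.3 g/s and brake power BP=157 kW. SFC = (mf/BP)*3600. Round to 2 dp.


SFC = (mf / BP) * 3600
Rate = 9.3 / 157 = 0.059236 g/(s*kW)
SFC = 0.059236 * 3600 = 213.25 g/kWh


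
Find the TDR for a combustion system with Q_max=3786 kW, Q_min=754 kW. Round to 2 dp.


TDR = Q_max / Q_min
TDR = 3786 / 754 = 5.02


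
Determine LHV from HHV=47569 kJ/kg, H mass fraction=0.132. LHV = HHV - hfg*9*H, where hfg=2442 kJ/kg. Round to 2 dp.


LHV = HHV - hfg * 9 * H
Water correction = 2442 * 9 * 0.132 = 2901.096 kJ/kg
LHV = 47569 - 2901.096 = 44667.90 kJ/kg


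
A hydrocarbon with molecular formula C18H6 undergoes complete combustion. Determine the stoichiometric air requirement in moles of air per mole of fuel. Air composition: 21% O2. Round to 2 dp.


Balanced combustion: C18H6 + 19.5 O2 -> 18 CO2 + 3 H2O
O2 needed = C + H/4 = 18 + 6/4 = 19.50 moles
Air moles = O2 / 0.21 = 19.50 / 0.21 = 92.86 moles air


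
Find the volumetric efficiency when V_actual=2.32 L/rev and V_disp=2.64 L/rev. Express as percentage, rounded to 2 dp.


eta_v = (V_actual / V_disp) * 100
Ratio = 2.32 / 2.64 = 0.8788
eta_v = 0.8788 * 100 = 87.88%


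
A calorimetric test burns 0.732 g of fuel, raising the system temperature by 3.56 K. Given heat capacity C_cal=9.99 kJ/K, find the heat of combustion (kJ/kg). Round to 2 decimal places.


Hc = C_cal * delta_T / m_fuel
Q_released = 9.99 * 3.56 = 35.5644 kJ
m_fuel = 0.732 g = 0.732/1000 kg = 0.000732 kg
Hc = 35.5644 / 0.000732 = 48585.25 kJ/kg


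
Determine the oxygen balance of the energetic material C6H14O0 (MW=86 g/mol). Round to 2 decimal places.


OB = -1600 * (2C + H/2 - O) / MW
Inner = 2*6 + 14/2 - 0 = 19.00
OB = -1600 * 19.00 / 86 = -353.49%


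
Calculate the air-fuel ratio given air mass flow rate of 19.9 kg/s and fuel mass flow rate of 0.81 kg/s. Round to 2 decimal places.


AFR = m_air / m_fuel
AFR = 19.9 / 0.81 = 24.57


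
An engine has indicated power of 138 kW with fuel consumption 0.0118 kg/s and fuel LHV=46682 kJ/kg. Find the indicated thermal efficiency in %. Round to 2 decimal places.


eta_ith = (IP / (mf * LHV)) * 100
Denominator = 0.0118 * 46682 = 550.8476 kW
eta_ith = (138 / 550.8476) * 100 = 25.05%


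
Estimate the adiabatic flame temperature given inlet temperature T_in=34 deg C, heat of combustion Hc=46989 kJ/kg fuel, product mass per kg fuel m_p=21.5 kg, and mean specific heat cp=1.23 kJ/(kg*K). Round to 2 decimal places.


T_ad = T_in + Hc / (m_p * cp)
Denominator = 21.5 * 1.23 = 26.4450
Temperature rise = 46989 / 26.4450 = 1776.86 K
T_ad = 34 + 1776.86 = 1810.86 deg C


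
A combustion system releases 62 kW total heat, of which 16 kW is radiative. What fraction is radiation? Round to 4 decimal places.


f_rad = Q_rad / Q_total
f_rad = 16 / 62 = 0.2581


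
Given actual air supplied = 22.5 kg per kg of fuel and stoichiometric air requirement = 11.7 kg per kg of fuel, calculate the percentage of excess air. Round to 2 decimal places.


Excess air = actual - stoichiometric = 22.5 - 11.7 = 10.80 kg/kg fuel
Excess air % = (excess / stoich) * 100 = (10.80 / 11.7) * 100 = 92.31%


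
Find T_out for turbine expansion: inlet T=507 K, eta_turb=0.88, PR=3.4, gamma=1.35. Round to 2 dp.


T_out = T_in * (1 - eta * (1 - PR^(-(gamma-1)/gamma)))
Exponent = -(1.35-1)/1.35 = -0.25925926
PR^exp = 3.4^(-0.25925926) = 0.72813041
Factor = 1 - 0.88*(1 - 0.72813041) = 0.76075476
T_out = 507 * 0.76075476 = 385.70 K


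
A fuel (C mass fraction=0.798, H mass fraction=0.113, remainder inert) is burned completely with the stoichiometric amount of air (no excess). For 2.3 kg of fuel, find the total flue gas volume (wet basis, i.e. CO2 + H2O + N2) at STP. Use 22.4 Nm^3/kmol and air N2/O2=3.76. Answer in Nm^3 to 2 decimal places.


Per kg fuel: CO2 = (C/12 kmol)*22.4 = (0.798/12)*22.4 = 1.48960 Nm^3
Per kg fuel: H2O = (H/2 kmol)*22.4 = (0.113/2)*22.4 = 1.26560 Nm^3
O2 needed per kg fuel = C/12 + H/4 = 0.798/12 + 0.113/4 = 0.09475000 kmol
Per kg fuel: N2 = O2*3.76*22.4 = 0.09475000*3.76*22.4 = 7.98022 Nm^3
Total per kg = 1.48960 + 1.26560 + 7.98022 = 10.73542 Nm^3
Total = 10.73542 * 2.3 = 24.69 Nm^3


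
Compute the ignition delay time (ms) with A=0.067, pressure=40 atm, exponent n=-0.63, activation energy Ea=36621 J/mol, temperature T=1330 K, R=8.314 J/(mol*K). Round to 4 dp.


tau = A * P^n * exp(Ea/(R*T))
P^n = 40^(-0.63) = 0.09788186
Ea/(R*T) = 36621/(8.314*1330) = 3.311834
exp(Ea/(R*T)) = 27.435391
tau = 0.067 * 0.09788186 * 27.435391 = 0.1799 ms


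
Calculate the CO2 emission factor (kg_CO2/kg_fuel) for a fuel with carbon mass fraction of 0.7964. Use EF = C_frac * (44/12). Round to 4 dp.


EF = C_frac * (M_CO2 / M_C)
EF = 0.7964 * (44/12)
EF = 0.7964 * 3.666667 = 2.9201 kg_CO2/kg_fuel


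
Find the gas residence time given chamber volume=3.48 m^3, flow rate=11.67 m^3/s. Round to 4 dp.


tau = V / Q_flow
tau = 3.48 / 11.67 = 0.2982 s


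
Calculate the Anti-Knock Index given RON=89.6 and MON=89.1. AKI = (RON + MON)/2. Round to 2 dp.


AKI = (RON + MON) / 2
AKI = (89.6 + 89.1) / 2
AKI = 178.7 / 2 = 89.35


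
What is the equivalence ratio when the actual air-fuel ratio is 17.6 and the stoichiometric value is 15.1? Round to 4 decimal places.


phi = AFR_stoich / AFR_actual
phi = 15.1 / 17.6 = 0.8580


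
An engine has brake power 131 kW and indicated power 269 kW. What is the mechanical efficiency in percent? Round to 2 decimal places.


eta_mech = (BP / IP) * 100
Ratio = 131 / 269 = 0.4870
eta_mech = 0.4870 * 100 = 48.70%


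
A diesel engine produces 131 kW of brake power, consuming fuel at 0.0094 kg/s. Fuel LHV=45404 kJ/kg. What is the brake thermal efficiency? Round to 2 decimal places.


eta_BTE = (BP / (mf * LHV)) * 100
Denominator = 0.0094 * 45404 = 426.7976 kW
eta_BTE = (131 / 426.7976) * 100 = 30.69%


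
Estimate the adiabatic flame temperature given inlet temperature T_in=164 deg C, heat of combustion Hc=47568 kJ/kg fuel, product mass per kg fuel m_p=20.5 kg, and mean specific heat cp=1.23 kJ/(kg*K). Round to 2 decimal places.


T_ad = T_in + Hc / (m_p * cp)
Denominator = 20.5 * 1.23 = 25.2150
Temperature rise = 47568 / 25.2150 = 1886.50 K
T_ad = 164 + 1886.50 = 2050.50 deg C


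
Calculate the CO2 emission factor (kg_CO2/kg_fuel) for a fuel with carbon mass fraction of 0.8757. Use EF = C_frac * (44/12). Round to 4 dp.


EF = C_frac * (M_CO2 / M_C)
EF = 0.8757 * (44/12)
EF = 0.8757 * 3.666667 = 3.2109 kg_CO2/kg_fuel


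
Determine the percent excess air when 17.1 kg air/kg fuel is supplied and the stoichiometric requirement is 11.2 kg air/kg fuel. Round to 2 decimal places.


Excess air = actual - stoichiometric = 17.1 - 11.2 = 5.90 kg/kg fuel
Excess air % = (excess / stoich) * 100 = (5.90 / 11.2) * 100 = 52.68%


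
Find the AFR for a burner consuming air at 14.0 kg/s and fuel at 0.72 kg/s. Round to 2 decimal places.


AFR = m_air / m_fuel
AFR = 14.0 / 0.72 = 19.44


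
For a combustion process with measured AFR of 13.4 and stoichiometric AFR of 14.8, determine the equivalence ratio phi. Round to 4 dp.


phi = AFR_stoich / AFR_actual
phi = 14.8 / 13.4 = 1.1045


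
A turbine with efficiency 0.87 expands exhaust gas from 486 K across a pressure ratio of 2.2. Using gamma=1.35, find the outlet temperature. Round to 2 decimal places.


T_out = T_in * (1 - eta * (1 - PR^(-(gamma-1)/gamma)))
Exponent = -(1.35-1)/1.35 = -0.25925926
PR^exp = 2.2^(-0.25925926) = 0.81512413
Factor = 1 - 0.87*(1 - 0.81512413) = 0.83915799
T_out = 486 * 0.83915799 = 407.83 K


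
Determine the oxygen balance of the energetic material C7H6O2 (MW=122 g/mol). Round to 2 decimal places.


OB = -1600 * (2C + H/2 - O) / MW
Inner = 2*7 + 6/2 - 2 = 15.00
OB = -1600 * 15.00 / 122 = -196.72%


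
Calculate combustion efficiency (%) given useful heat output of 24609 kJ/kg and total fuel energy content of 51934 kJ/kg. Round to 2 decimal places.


Efficiency = (Q_useful / Q_fuel) * 100
Efficiency = (24609 / 51934) * 100
Efficiency = 0.4739 * 100 = 47.39%


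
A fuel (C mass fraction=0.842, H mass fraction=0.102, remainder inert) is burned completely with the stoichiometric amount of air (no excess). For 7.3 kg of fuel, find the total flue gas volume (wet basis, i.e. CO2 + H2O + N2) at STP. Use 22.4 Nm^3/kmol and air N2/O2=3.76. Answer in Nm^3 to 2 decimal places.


Per kg fuel: CO2 = (C/12 kmol)*22.4 = (0.842/12)*22.4 = 1.57173 Nm^3
Per kg fuel: H2O = (H/2 kmol)*22.4 = (0.102/2)*22.4 = 1.14240 Nm^3
O2 needed per kg fuel = C/12 + H/4 = 0.842/12 + 0.102/4 = 0.09566667 kmol
Per kg fuel: N2 = O2*3.76*22.4 = 0.09566667*3.76*22.4 = 8.05743 Nm^3
Total per kg = 1.57173 + 1.14240 + 8.05743 = 10.77156 Nm^3
Total = 10.77156 * 7.3 = 78.63 Nm^3


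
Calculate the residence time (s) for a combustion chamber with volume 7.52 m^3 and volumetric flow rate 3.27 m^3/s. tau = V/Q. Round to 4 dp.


tau = V / Q_flow
tau = 7.52 / 3.27 = 2.2997 s


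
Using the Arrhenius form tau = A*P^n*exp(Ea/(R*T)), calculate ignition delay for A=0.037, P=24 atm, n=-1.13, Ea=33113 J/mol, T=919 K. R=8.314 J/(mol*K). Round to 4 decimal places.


tau = A * P^n * exp(Ea/(R*T))
P^n = 24^(-1.13) = 0.02756521
Ea/(R*T) = 33113/(8.314*919) = 4.333841
exp(Ea/(R*T)) = 76.236568
tau = 0.037 * 0.02756521 * 76.236568 = 0.0778 ms


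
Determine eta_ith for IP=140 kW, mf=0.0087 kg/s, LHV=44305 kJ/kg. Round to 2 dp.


eta_ith = (IP / (mf * LHV)) * 100
Denominator = 0.0087 * 44305 = 385.4535 kW
eta_ith = (140 / 385.4535) * 100 = 36.32%


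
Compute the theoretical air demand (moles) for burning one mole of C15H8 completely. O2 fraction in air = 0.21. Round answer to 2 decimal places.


Balanced combustion: C15H8 + 17 O2 -> 15 CO2 + 4 H2O
O2 needed = C + H/4 = 15 + 8/4 = 17.00 moles
Air moles = O2 / 0.21 = 17.00 / 0.21 = 80.95 moles air


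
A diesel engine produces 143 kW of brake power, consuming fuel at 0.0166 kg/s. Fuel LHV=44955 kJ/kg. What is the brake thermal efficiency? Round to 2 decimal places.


eta_BTE = (BP / (mf * LHV)) * 100
Denominator = 0.0166 * 44955 = 746.2530 kW
eta_BTE = (143 / 746.2530) * 100 = 19.16%


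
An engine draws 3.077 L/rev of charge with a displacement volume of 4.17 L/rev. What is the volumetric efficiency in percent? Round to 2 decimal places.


eta_v = (V_actual / V_disp) * 100
Ratio = 3.077 / 4.17 = 0.7379
eta_v = 0.7379 * 100 = 73.79%


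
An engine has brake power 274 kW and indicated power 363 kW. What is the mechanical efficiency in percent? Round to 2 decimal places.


eta_mech = (BP / IP) * 100
Ratio = 274 / 363 = 0.7548
eta_mech = 0.7548 * 100 = 75.48%


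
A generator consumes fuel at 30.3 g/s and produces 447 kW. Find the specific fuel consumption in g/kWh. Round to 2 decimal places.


SFC = (mf / BP) * 3600
Rate = 30.3 / 447 = 0.067785 g/(s*kW)
SFC = 0.067785 * 3600 = 244.03 g/kWh


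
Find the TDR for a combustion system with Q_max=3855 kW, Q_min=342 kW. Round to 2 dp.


TDR = Q_max / Q_min
TDR = 3855 / 342 = 11.27


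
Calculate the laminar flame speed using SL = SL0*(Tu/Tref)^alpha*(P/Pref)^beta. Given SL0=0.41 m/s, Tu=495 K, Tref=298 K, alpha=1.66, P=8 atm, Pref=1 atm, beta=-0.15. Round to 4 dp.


SL = SL0 * (Tu/Tref)^alpha * (P/Pref)^beta
T ratio = 495/298 = 1.66107383
(T ratio)^alpha = 1.66107383^1.66 = 2.321911
(P/Pref)^beta = 8^(-0.15) = 0.732043
SL = 0.41 * 2.321911 * 0.732043 = 0.6969 m/s


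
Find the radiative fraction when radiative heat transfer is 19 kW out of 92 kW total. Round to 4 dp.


f_rad = Q_rad / Q_total
f_rad = 19 / 92 = 0.2065


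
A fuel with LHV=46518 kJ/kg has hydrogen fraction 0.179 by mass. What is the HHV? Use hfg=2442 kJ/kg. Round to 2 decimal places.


HHV = LHV + hfg * 9 * H
Water addition = 2442 * 9 * 0.179 = 3934.062 kJ/kg
HHV = 46518 + 3934.062 = 50452.06 kJ/kg


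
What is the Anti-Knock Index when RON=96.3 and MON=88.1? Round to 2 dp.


AKI = (RON + MON) / 2
AKI = (96.3 + 88.1) / 2
AKI = 184.4 / 2 = 92.20


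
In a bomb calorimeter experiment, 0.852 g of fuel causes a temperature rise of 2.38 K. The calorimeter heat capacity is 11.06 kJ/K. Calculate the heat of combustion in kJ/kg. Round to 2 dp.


Hc = C_cal * delta_T / m_fuel
Q_released = 11.06 * 2.38 = 26.3228 kJ
m_fuel = 0.852 g = 0.852/1000 kg = 0.000852 kg
Hc = 26.3228 / 0.000852 = 30895.31 kJ/kg


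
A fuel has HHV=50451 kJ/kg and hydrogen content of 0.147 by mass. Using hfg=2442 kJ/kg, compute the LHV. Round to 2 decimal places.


LHV = HHV - hfg * 9 * H
Water correction = 2442 * 9 * 0.147 = 3230.766 kJ/kg
LHV = 50451 - 3230.766 = 47220.23 kJ/kg


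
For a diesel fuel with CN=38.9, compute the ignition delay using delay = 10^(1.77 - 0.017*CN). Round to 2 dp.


delay = 10^(1.77 - 0.017*CN)
Exponent = 1.77 - 0.017*38.9 = 1.1087
delay = 10^1.1087 = 12.84 ms


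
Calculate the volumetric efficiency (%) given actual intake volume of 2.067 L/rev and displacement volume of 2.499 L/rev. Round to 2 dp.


eta_v = (V_actual / V_disp) * 100
Ratio = 2.067 / 2.499 = 0.8271
eta_v = 0.8271 * 100 = 82.71%


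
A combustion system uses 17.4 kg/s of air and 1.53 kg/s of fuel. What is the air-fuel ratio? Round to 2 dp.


AFR = m_air / m_fuel
AFR = 17.4 / 1.53 = 11.37


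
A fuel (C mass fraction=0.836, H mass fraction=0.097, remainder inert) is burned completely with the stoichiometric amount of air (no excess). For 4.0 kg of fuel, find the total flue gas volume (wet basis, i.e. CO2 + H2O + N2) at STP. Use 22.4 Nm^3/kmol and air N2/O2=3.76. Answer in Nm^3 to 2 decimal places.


Per kg fuel: CO2 = (C/12 kmol)*22.4 = (0.836/12)*22.4 = 1.56053 Nm^3
Per kg fuel: H2O = (H/2 kmol)*22.4 = (0.097/2)*22.4 = 1.08640 Nm^3
O2 needed per kg fuel = C/12 + H/4 = 0.836/12 + 0.097/4 = 0.09391667 kmol
Per kg fuel: N2 = O2*3.76*22.4 = 0.09391667*3.76*22.4 = 7.91004 Nm^3
Total per kg = 1.56053 + 1.08640 + 7.91004 = 10.55697 Nm^3
Total = 10.55697 * 4.0 = 42.23 Nm^3


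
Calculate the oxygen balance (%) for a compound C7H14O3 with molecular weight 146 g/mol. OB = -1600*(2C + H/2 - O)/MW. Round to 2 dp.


OB = -1600 * (2C + H/2 - O) / MW
Inner = 2*7 + 14/2 - 3 = 18.00
OB = -1600 * 18.00 / 146 = -197.26%


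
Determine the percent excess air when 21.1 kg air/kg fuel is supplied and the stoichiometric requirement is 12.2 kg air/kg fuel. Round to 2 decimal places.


Excess air = actual - stoichiometric = 21.1 - 12.2 = 8.90 kg/kg fuel
Excess air % = (excess / stoich) * 100 = (8.90 / 12.2) * 100 = 72.95%


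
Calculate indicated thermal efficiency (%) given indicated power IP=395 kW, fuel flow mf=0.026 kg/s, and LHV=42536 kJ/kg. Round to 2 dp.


eta_ith = (IP / (mf * LHV)) * 100
Denominator = 0.026 * 42536 = 1105.9360 kW
eta_ith = (395 / 1105.9360) * 100 = 35.72%


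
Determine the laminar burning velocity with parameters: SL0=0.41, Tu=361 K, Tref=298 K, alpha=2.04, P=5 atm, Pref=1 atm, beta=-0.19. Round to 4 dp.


SL = SL0 * (Tu/Tref)^alpha * (P/Pref)^beta
T ratio = 361/298 = 1.21140940
(T ratio)^alpha = 1.21140940^2.04 = 1.478814
(P/Pref)^beta = 5^(-0.19) = 0.736539
SL = 0.41 * 1.478814 * 0.736539 = 0.4466 m/s


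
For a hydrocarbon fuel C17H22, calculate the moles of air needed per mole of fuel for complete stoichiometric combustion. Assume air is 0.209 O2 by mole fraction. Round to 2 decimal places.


Balanced combustion: C17H22 + 22.5 O2 -> 17 CO2 + 11 H2O
O2 needed = C + H/4 = 17 + 22/4 = 22.50 moles
Air moles = O2 / 0.209 = 22.50 / 0.209 = 107.66 moles air


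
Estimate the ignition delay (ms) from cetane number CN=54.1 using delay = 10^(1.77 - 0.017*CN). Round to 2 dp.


delay = 10^(1.77 - 0.017*CN)
Exponent = 1.77 - 0.017*54.1 = 0.8503
delay = 10^0.8503 = 7.08 ms


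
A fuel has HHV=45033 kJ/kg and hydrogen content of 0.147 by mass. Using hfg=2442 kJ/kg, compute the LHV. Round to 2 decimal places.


LHV = HHV - hfg * 9 * H
Water correction = 2442 * 9 * 0.147 = 3230.766 kJ/kg
LHV = 45033 - 3230.766 = 41802.23 kJ/kg


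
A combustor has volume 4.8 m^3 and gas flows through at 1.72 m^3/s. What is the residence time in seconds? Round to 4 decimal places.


tau = V / Q_flow
tau = 4.8 / 1.72 = 2.7907 s


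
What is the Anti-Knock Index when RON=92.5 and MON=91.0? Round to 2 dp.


AKI = (RON + MON) / 2
AKI = (92.5 + 91.0) / 2
AKI = 183.5 / 2 = 91.75


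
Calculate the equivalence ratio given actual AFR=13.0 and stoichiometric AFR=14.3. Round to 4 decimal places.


phi = AFR_stoich / AFR_actual
phi = 14.3 / 13.0 = 1.1000


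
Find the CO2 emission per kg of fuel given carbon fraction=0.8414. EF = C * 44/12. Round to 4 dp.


EF = C_frac * (M_CO2 / M_C)
EF = 0.8414 * (44/12)
EF = 0.8414 * 3.666667 = 3.0851 kg_CO2/kg_fuel


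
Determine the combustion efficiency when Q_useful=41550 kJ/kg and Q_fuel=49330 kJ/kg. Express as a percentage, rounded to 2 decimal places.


Efficiency = (Q_useful / Q_fuel) * 100
Efficiency = (41550 / 49330) * 100
Efficiency = 0.8423 * 100 = 84.23%


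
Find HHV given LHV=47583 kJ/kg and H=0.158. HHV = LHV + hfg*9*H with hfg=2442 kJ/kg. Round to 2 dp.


HHV = LHV + hfg * 9 * H
Water addition = 2442 * 9 * 0.158 = 3472.524 kJ/kg
HHV = 47583 + 3472.524 = 51055.52 kJ/kg


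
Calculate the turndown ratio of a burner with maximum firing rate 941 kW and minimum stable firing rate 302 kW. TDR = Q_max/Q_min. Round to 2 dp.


TDR = Q_max / Q_min
TDR = 941 / 302 = 3.12


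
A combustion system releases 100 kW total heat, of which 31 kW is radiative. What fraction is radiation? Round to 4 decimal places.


f_rad = Q_rad / Q_total
f_rad = 31 / 100 = 0.3100
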